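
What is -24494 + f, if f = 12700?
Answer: -11794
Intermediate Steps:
-24494 + f = -24494 + 12700 = -11794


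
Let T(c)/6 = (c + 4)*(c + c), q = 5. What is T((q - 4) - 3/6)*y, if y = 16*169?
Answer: 73008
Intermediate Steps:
y = 2704
T(c) = 12*c*(4 + c) (T(c) = 6*((c + 4)*(c + c)) = 6*((4 + c)*(2*c)) = 6*(2*c*(4 + c)) = 12*c*(4 + c))
T((q - 4) - 3/6)*y = (12*((5 - 4) - 3/6)*(4 + ((5 - 4) - 3/6)))*2704 = (12*(1 - 3*⅙)*(4 + (1 - 3*⅙)))*2704 = (12*(1 - ½)*(4 + (1 - ½)))*2704 = (12*(½)*(4 + ½))*2704 = (12*(½)*(9/2))*2704 = 27*2704 = 73008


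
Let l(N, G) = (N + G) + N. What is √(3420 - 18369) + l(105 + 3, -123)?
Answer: 93 + 3*I*√1661 ≈ 93.0 + 122.27*I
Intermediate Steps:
l(N, G) = G + 2*N (l(N, G) = (G + N) + N = G + 2*N)
√(3420 - 18369) + l(105 + 3, -123) = √(3420 - 18369) + (-123 + 2*(105 + 3)) = √(-14949) + (-123 + 2*108) = 3*I*√1661 + (-123 + 216) = 3*I*√1661 + 93 = 93 + 3*I*√1661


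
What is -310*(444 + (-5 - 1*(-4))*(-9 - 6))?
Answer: -142290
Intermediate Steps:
-310*(444 + (-5 - 1*(-4))*(-9 - 6)) = -310*(444 + (-5 + 4)*(-15)) = -310*(444 - 1*(-15)) = -310*(444 + 15) = -310*459 = -142290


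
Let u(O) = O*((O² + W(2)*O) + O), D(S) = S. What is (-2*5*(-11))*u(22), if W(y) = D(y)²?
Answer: 1437480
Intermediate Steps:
W(y) = y²
u(O) = O*(O² + 5*O) (u(O) = O*((O² + 2²*O) + O) = O*((O² + 4*O) + O) = O*(O² + 5*O))
(-2*5*(-11))*u(22) = (-2*5*(-11))*(22²*(5 + 22)) = (-10*(-11))*(484*27) = 110*13068 = 1437480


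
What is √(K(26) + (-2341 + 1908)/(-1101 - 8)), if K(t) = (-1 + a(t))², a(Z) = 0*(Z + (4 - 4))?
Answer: √1710078/1109 ≈ 1.1792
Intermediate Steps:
a(Z) = 0 (a(Z) = 0*(Z + 0) = 0*Z = 0)
K(t) = 1 (K(t) = (-1 + 0)² = (-1)² = 1)
√(K(26) + (-2341 + 1908)/(-1101 - 8)) = √(1 + (-2341 + 1908)/(-1101 - 8)) = √(1 - 433/(-1109)) = √(1 - 433*(-1/1109)) = √(1 + 433/1109) = √(1542/1109) = √1710078/1109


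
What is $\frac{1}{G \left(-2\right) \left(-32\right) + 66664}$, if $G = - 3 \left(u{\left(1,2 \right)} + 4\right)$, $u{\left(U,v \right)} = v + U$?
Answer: $\frac{1}{65320} \approx 1.5309 \cdot 10^{-5}$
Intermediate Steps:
$u{\left(U,v \right)} = U + v$
$G = -21$ ($G = - 3 \left(\left(1 + 2\right) + 4\right) = - 3 \left(3 + 4\right) = \left(-3\right) 7 = -21$)
$\frac{1}{G \left(-2\right) \left(-32\right) + 66664} = \frac{1}{\left(-21\right) \left(-2\right) \left(-32\right) + 66664} = \frac{1}{42 \left(-32\right) + 66664} = \frac{1}{-1344 + 66664} = \frac{1}{65320}$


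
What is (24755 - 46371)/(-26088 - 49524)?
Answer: 5404/18903 ≈ 0.28588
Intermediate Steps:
(24755 - 46371)/(-26088 - 49524) = -21616/(-75612) = -21616*(-1/75612) = 5404/18903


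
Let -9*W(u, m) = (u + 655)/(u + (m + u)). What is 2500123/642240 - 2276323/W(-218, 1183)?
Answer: 9828661922858711/280658880 ≈ 3.5020e+7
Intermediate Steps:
W(u, m) = -(655 + u)/(9*(m + 2*u)) (W(u, m) = -(u + 655)/(9*(u + (m + u))) = -(655 + u)/(9*(m + 2*u)))
2500123/642240 - 2276323/W(-218, 1183) = 2500123/642240 - 2276323*9*(1183 + 2*(-218))/(-655 - 1*(-218)) = 2500123*(1/642240) - 2276323*9*(1183 - 436)/(-655 + 218) = 2500123/642240 - 2276323/((⅑)*(-437)/747) = 2500123/642240 - 2276323/((⅑)*(1/747)*(-437)) = 2500123/642240 - 2276323/(-437/6723) = 2500123/642240 - 2276323*(-6723/437) = 2500123/642240 + 15303719529/437 = 9828661922858711/280658880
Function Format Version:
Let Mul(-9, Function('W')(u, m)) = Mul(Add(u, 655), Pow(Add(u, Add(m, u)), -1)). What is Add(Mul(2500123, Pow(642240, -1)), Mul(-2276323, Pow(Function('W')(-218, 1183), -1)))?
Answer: Rational(9828661922858711, 280658880) ≈ 3.5020e+7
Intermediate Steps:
Function('W')(u, m) = Mul(Rational(-1, 9), Pow(Add(m, Mul(2, u)), -1), Add(655, u)) (Function('W')(u, m) = Mul(Rational(-1, 9), Mul(Add(u, 655), Pow(Add(u, Add(m, u)), -1))) = Mul(Rational(-1, 9), Mul(Add(655, u), Pow(Add(m, Mul(2, u)), -1))) = Mul(Rational(-1, 9), Mul(Pow(Add(m, Mul(2, u)), -1), Add(655, u))) = Mul(Rational(-1, 9), Pow(Add(m, Mul(2, u)), -1), Add(655, u)))
Add(Mul(2500123, Pow(642240, -1)), Mul(-2276323, Pow(Function('W')(-218, 1183), -1))) = Add(Mul(2500123, Pow(642240, -1)), Mul(-2276323, Pow(Mul(Rational(1, 9), Pow(Add(1183, Mul(2, -218)), -1), Add(-655, Mul(-1, -218))), -1))) = Add(Mul(2500123, Rational(1, 642240)), Mul(-2276323, Pow(Mul(Rational(1, 9), Pow(Add(1183, -436), -1), Add(-655, 218)), -1))) = Add(Rational(2500123, 642240), Mul(-2276323, Pow(Mul(Rational(1, 9), Pow(747, -1), -437), -1))) = Add(Rational(2500123, 642240), Mul(-2276323, Pow(Mul(Rational(1, 9), Rational(1, 747), -437), -1))) = Add(Rational(2500123, 642240), Mul(-2276323, Pow(Rational(-437, 6723), -1))) = Add(Rational(2500123, 642240), Mul(-2276323, Rational(-6723, 437))) = Add(Rational(2500123, 642240), Rational(15303719529, 437)) = Rational(9828661922858711, 280658880)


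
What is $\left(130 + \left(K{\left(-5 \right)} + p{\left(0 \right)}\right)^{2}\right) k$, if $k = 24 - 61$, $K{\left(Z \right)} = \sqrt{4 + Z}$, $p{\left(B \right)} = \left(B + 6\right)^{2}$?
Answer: $-52725 - 2664 i \approx -52725.0 - 2664.0 i$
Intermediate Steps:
$p{\left(B \right)} = \left(6 + B\right)^{2}$
$k = -37$
$\left(130 + \left(K{\left(-5 \right)} + p{\left(0 \right)}\right)^{2}\right) k = \left(130 + \left(\sqrt{4 - 5} + \left(6 + 0\right)^{2}\right)^{2}\right) \left(-37\right) = \left(130 + \left(\sqrt{-1} + 6^{2}\right)^{2}\right) \left(-37\right) = \left(130 + \left(i + 36\right)^{2}\right) \left(-37\right) = \left(130 + \left(36 + i\right)^{2}\right) \left(-37\right) = -4810 - 37 \left(36 + i\right)^{2}$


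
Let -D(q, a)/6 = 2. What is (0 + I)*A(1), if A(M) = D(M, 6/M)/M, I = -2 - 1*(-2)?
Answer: 0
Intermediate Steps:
D(q, a) = -12 (D(q, a) = -6*2 = -12)
I = 0 (I = -2 + 2 = 0)
A(M) = -12/M
(0 + I)*A(1) = (0 + 0)*(-12/1) = 0*(-12*1) = 0*(-12) = 0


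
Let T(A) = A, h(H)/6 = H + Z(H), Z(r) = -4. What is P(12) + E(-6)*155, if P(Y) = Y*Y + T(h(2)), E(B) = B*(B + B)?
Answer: 11292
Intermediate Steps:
h(H) = -24 + 6*H (h(H) = 6*(H - 4) = 6*(-4 + H) = -24 + 6*H)
E(B) = 2*B**2 (E(B) = B*(2*B) = 2*B**2)
P(Y) = -12 + Y**2 (P(Y) = Y*Y + (-24 + 6*2) = Y**2 + (-24 + 12) = Y**2 - 12 = -12 + Y**2)
P(12) + E(-6)*155 = (-12 + 12**2) + (2*(-6)**2)*155 = (-12 + 144) + (2*36)*155 = 132 + 72*155 = 132 + 11160 = 11292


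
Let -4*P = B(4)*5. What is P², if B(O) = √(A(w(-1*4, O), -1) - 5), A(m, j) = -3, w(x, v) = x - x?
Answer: -25/2 ≈ -12.500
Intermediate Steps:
w(x, v) = 0
B(O) = 2*I*√2 (B(O) = √(-3 - 5) = √(-8) = 2*I*√2)
P = -5*I*√2/2 (P = -2*I*√2*5/4 = -5*I*√2/2 ≈ -3.5355*I)
P² = (-5*I*√2/2)² = -25/2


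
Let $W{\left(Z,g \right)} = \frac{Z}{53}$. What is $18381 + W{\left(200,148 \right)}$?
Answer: $\frac{974393}{53} \approx 18385.0$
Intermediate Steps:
$W{\left(Z,g \right)} = \frac{Z}{53}$ ($W{\left(Z,g \right)} = Z \frac{1}{53} = \frac{Z}{53}$)
$18381 + W{\left(200,148 \right)} = 18381 + \frac{1}{53} \cdot 200 = 18381 + \frac{200}{53} = \frac{974393}{53}$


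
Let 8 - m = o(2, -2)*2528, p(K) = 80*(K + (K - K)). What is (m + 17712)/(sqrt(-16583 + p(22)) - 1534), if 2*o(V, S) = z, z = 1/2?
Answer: -26212992/2367979 - 153792*I*sqrt(183)/2367979 ≈ -11.07 - 0.87858*I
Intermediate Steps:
z = 1/2 ≈ 0.50000
o(V, S) = 1/4 (o(V, S) = (1/2)*(1/2) = 1/4)
p(K) = 80*K (p(K) = 80*(K + 0) = 80*K)
m = -624 (m = 8 - 2528/4 = 8 - 1*632 = 8 - 632 = -624)
(m + 17712)/(sqrt(-16583 + p(22)) - 1534) = (-624 + 17712)/(sqrt(-16583 + 80*22) - 1534) = 17088/(sqrt(-16583 + 1760) - 1534) = 17088/(sqrt(-14823) - 1534) = 17088/(9*I*sqrt(183) - 1534) = 17088/(-1534 + 9*I*sqrt(183))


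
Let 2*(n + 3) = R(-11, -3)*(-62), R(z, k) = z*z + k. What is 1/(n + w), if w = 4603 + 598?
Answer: 1/1540 ≈ 0.00064935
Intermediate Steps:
w = 5201
R(z, k) = k + z**2 (R(z, k) = z**2 + k = k + z**2)
n = -3661 (n = -3 + ((-3 + (-11)**2)*(-62))/2 = -3 + ((-3 + 121)*(-62))/2 = -3 + (118*(-62))/2 = -3 + (1/2)*(-7316) = -3 - 3658 = -3661)
1/(n + w) = 1/(-3661 + 5201) = 1/1540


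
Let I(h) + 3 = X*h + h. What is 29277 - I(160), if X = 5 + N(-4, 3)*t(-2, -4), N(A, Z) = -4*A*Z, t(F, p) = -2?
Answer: 43680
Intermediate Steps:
N(A, Z) = -4*A*Z
X = -91 (X = 5 - 4*(-4)*3*(-2) = 5 + 48*(-2) = 5 - 96 = -91)
I(h) = -3 - 90*h (I(h) = -3 + (-91*h + h) = -3 - 90*h)
29277 - I(160) = 29277 - (-3 - 90*160) = 29277 - (-3 - 14400) = 29277 - 1*(-14403) = 29277 + 14403 = 43680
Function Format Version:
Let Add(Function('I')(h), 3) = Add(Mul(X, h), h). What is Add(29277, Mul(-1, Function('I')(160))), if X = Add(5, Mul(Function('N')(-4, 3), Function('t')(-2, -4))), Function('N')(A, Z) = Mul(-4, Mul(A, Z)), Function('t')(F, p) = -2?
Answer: 43680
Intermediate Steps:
Function('N')(A, Z) = Mul(-4, A, Z)
X = -91 (X = Add(5, Mul(Mul(-4, -4, 3), -2)) = Add(5, Mul(48, -2)) = Add(5, -96) = -91)
Function('I')(h) = Add(-3, Mul(-90, h)) (Function('I')(h) = Add(-3, Add(Mul(-91, h), h)) = Add(-3, Mul(-90, h)))
Add(29277, Mul(-1, Function('I')(160))) = Add(29277, Mul(-1, Add(-3, Mul(-90, 160)))) = Add(29277, Mul(-1, Add(-3, -14400))) = Add(29277, Mul(-1, -14403)) = Add(29277, 14403) = 43680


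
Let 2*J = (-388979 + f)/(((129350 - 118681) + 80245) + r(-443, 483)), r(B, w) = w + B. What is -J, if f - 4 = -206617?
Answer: 148898/45477 ≈ 3.2741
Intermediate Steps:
f = -206613 (f = 4 - 206617 = -206613)
r(B, w) = B + w
J = -148898/45477 (J = ((-388979 - 206613)/(((129350 - 118681) + 80245) + (-443 + 483)))/2 = (-595592/((10669 + 80245) + 40))/2 = (-595592/(90914 + 40))/2 = (-595592/90954)/2 = (-595592*1/90954)/2 = (1/2)*(-297796/45477) = -148898/45477 ≈ -3.2741)
-J = -1*(-148898/45477) = 148898/45477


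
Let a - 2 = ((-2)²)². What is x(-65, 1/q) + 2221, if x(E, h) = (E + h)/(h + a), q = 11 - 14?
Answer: 117517/53 ≈ 2217.3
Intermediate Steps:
q = -3
a = 18 (a = 2 + ((-2)²)² = 2 + 4² = 2 + 16 = 18)
x(E, h) = (E + h)/(18 + h) (x(E, h) = (E + h)/(h + 18) = (E + h)/(18 + h))
x(-65, 1/q) + 2221 = (-65 + 1/(-3))/(18 + 1/(-3)) + 2221 = (-65 - ⅓)/(18 - ⅓) + 2221 = -196/3/(53/3) + 2221 = (3/53)*(-196/3) + 2221 = -196/53 + 2221 = 117517/53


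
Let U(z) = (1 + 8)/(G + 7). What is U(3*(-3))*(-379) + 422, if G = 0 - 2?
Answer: -1301/5 ≈ -260.20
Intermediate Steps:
G = -2
U(z) = 9/5 (U(z) = (1 + 8)/(-2 + 7) = 9/5)
U(3*(-3))*(-379) + 422 = (9/5)*(-379) + 422 = -3411/5 + 422 = -1301/5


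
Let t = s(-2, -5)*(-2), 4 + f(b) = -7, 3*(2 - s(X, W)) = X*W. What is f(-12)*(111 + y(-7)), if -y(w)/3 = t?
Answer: -1133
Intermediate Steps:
s(X, W) = 2 - W*X/3 (s(X, W) = 2 - X*W/3 = 2 - W*X/3)
f(b) = -11 (f(b) = -4 - 7 = -11)
t = 8/3 (t = (2 - 1/3*(-5)*(-2))*(-2) = (2 - 10/3)*(-2) = -4/3*(-2) = 8/3 ≈ 2.6667)
y(w) = -8 (y(w) = -3*8/3 = -8)
f(-12)*(111 + y(-7)) = -11*(111 - 8) = -11*103 = -1133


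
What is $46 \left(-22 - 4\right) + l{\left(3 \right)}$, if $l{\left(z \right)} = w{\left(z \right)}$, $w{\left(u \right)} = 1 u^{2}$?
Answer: $-1187$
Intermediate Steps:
$w{\left(u \right)} = u^{2}$
$l{\left(z \right)} = z^{2}$
$46 \left(-22 - 4\right) + l{\left(3 \right)} = 46 \left(-22 - 4\right) + 3^{2} = 46 \left(-26\right) + 9 = -1196 + 9 = -1187$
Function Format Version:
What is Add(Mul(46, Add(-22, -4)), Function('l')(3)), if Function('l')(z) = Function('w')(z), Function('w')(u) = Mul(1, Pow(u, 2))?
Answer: -1187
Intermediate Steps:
Function('w')(u) = Pow(u, 2)
Function('l')(z) = Pow(z, 2)
Add(Mul(46, Add(-22, -4)), Function('l')(3)) = Add(Mul(46, Add(-22, -4)), Pow(3, 2)) = Add(Mul(46, -26), 9) = Add(-1196, 9) = -1187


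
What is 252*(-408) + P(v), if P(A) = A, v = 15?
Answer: -102801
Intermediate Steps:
252*(-408) + P(v) = 252*(-408) + 15 = -102816 + 15 = -102801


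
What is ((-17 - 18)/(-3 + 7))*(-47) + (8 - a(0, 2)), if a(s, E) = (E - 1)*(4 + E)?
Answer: 1653/4 ≈ 413.25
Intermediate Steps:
a(s, E) = (-1 + E)*(4 + E)
((-17 - 18)/(-3 + 7))*(-47) + (8 - a(0, 2)) = ((-17 - 18)/(-3 + 7))*(-47) + (8 - (-4 + 2² + 3*2)) = -35/4*(-47) + (8 - (-4 + 4 + 6)) = -35*¼*(-47) + (8 - 1*6) = -35/4*(-47) + (8 - 6) = 1645/4 + 2 = 1653/4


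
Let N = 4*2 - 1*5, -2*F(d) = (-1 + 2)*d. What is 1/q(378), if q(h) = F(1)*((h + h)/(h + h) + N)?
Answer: -½ ≈ -0.50000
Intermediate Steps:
F(d) = -d/2 (F(d) = -(-1 + 2)*d/2 = -d/2)
N = 3 (N = 8 - 5 = 3)
q(h) = -2 (q(h) = (-½*1)*((h + h)/(h + h) + 3) = -((2*h)/((2*h)) + 3)/2 = -((2*h)*(1/(2*h)) + 3)/2 = -(1 + 3)/2 = -½*4 = -2)
1/q(378) = 1/(-2) = -½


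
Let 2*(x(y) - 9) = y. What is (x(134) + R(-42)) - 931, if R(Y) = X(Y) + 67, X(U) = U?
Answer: -830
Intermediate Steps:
x(y) = 9 + y/2
R(Y) = 67 + Y (R(Y) = Y + 67 = 67 + Y)
(x(134) + R(-42)) - 931 = ((9 + (1/2)*134) + (67 - 42)) - 931 = ((9 + 67) + 25) - 931 = (76 + 25) - 931 = 101 - 931 = -830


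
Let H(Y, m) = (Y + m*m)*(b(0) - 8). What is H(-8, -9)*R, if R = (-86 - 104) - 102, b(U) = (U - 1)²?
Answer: 149212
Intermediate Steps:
b(U) = (-1 + U)²
H(Y, m) = -7*Y - 7*m² (H(Y, m) = (Y + m*m)*((-1 + 0)² - 8) = (Y + m²)*((-1)² - 8) = (Y + m²)*(1 - 8) = (Y + m²)*(-7) = -7*Y - 7*m²)
R = -292 (R = -190 - 102 = -292)
H(-8, -9)*R = (-7*(-8) - 7*(-9)²)*(-292) = (56 - 7*81)*(-292) = (56 - 567)*(-292) = -511*(-292) = 149212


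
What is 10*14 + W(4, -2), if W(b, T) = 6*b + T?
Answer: 162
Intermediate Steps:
W(b, T) = T + 6*b
10*14 + W(4, -2) = 10*14 + (-2 + 6*4) = 140 + (-2 + 24) = 140 + 22 = 162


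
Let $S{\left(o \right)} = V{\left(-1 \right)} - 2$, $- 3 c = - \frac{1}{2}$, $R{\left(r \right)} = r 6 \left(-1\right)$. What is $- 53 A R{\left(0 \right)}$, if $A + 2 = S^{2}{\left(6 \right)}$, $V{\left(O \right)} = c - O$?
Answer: $0$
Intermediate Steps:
$R{\left(r \right)} = - 6 r$ ($R{\left(r \right)} = 6 r \left(-1\right) = - 6 r$)
$c = \frac{1}{6}$ ($c = - \frac{\left(-1\right) \frac{1}{2}}{3} = \left(- \frac{1}{3}\right) \left(- \frac{1}{2}\right) = \frac{1}{6} \approx 0.16667$)
$V{\left(O \right)} = \frac{1}{6} - O$
$S{\left(o \right)} = - \frac{5}{6}$ ($S{\left(o \right)} = \left(\frac{1}{6} - -1\right) - 2 = \left(\frac{1}{6} + 1\right) - 2 = \frac{7}{6} - 2 = - \frac{5}{6}$)
$A = - \frac{47}{36}$ ($A = -2 + \left(- \frac{5}{6}\right)^{2} = -2 + \frac{25}{36} = - \frac{47}{36} \approx -1.3056$)
$- 53 A R{\left(0 \right)} = - 53 \left(- \frac{47}{36}\right) \left(\left(-6\right) 0\right) = - \frac{\left(-2491\right) 0}{36} = \left(-1\right) 0 = 0$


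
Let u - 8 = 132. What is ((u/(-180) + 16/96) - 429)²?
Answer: 59799289/324 ≈ 1.8457e+5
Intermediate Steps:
u = 140 (u = 8 + 132 = 140)
((u/(-180) + 16/96) - 429)² = ((140/(-180) + 16/96) - 429)² = ((140*(-1/180) + 16*(1/96)) - 429)² = ((-7/9 + ⅙) - 429)² = (-11/18 - 429)² = (-7733/18)² = 59799289/324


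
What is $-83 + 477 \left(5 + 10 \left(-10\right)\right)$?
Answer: $-45398$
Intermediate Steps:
$-83 + 477 \left(5 + 10 \left(-10\right)\right) = -83 + 477 \left(5 - 100\right) = -83 + 477 \left(-95\right) = -83 - 45315 = -45398$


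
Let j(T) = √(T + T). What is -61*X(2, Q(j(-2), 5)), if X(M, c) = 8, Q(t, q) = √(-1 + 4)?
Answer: -488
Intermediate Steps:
j(T) = √2*√T (j(T) = √(2*T) = √2*√T)
Q(t, q) = √3
-61*X(2, Q(j(-2), 5)) = -61*8 = -488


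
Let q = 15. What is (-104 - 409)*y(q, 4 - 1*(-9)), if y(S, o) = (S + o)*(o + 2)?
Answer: -215460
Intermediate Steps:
y(S, o) = (2 + o)*(S + o) (y(S, o) = (S + o)*(2 + o) = (2 + o)*(S + o))
(-104 - 409)*y(q, 4 - 1*(-9)) = (-104 - 409)*((4 - 1*(-9))² + 2*15 + 2*(4 - 1*(-9)) + 15*(4 - 1*(-9))) = -513*((4 + 9)² + 30 + 2*(4 + 9) + 15*(4 + 9)) = -513*(13² + 30 + 2*13 + 15*13) = -513*(169 + 30 + 26 + 195) = -513*420 = -215460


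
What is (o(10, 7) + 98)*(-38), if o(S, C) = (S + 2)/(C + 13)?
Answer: -18734/5 ≈ -3746.8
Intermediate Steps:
o(S, C) = (2 + S)/(13 + C)
(o(10, 7) + 98)*(-38) = ((2 + 10)/(13 + 7) + 98)*(-38) = (12/20 + 98)*(-38) = ((1/20)*12 + 98)*(-38) = (⅗ + 98)*(-38) = (493/5)*(-38) = -18734/5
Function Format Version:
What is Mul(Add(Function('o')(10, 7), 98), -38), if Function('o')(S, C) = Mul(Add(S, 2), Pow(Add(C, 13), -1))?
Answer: Rational(-18734, 5) ≈ -3746.8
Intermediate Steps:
Function('o')(S, C) = Mul(Pow(Add(13, C), -1), Add(2, S)) (Function('o')(S, C) = Mul(Add(2, S), Pow(Add(13, C), -1)) = Mul(Pow(Add(13, C), -1), Add(2, S)))
Mul(Add(Function('o')(10, 7), 98), -38) = Mul(Add(Mul(Pow(Add(13, 7), -1), Add(2, 10)), 98), -38) = Mul(Add(Mul(Pow(20, -1), 12), 98), -38) = Mul(Add(Mul(Rational(1, 20), 12), 98), -38) = Mul(Add(Rational(3, 5), 98), -38) = Mul(Rational(493, 5), -38) = Rational(-18734, 5)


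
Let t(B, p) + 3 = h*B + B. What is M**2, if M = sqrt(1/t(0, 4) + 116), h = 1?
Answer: 347/3 ≈ 115.67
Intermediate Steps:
t(B, p) = -3 + 2*B (t(B, p) = -3 + (1*B + B) = -3 + (B + B) = -3 + 2*B)
M = sqrt(1041)/3 (M = sqrt(1/(-3 + 2*0) + 116) = sqrt(1/(-3 + 0) + 116) = sqrt(1/(-3) + 116) = sqrt(-1/3 + 116) = sqrt(347/3) = sqrt(1041)/3 ≈ 10.755)
M**2 = (sqrt(1041)/3)**2 = 347/3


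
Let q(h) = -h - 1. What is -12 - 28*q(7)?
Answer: 212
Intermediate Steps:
q(h) = -1 - h
-12 - 28*q(7) = -12 - 28*(-1 - 1*7) = -12 - 28*(-1 - 7) = -12 - 28*(-8) = -12 + 224 = 212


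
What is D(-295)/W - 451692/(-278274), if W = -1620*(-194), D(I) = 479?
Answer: 23681842501/14575992120 ≈ 1.6247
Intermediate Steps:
W = 314280
D(-295)/W - 451692/(-278274) = 479/314280 - 451692/(-278274) = 479*(1/314280) - 451692*(-1/278274) = 479/314280 + 75282/46379 = 23681842501/14575992120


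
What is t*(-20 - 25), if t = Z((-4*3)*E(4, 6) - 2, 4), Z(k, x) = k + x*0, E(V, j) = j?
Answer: 3330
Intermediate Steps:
Z(k, x) = k (Z(k, x) = k + 0 = k)
t = -74 (t = -4*3*6 - 2 = -12*6 - 2 = -72 - 2 = -74)
t*(-20 - 25) = -74*(-20 - 25) = -74*(-45) = 3330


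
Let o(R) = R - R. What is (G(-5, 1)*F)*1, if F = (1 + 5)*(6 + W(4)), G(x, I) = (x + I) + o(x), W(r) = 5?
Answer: -264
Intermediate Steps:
o(R) = 0
G(x, I) = I + x (G(x, I) = (x + I) + 0 = (I + x) + 0 = I + x)
F = 66 (F = (1 + 5)*(6 + 5) = 6*11 = 66)
(G(-5, 1)*F)*1 = ((1 - 5)*66)*1 = -4*66*1 = -264*1 = -264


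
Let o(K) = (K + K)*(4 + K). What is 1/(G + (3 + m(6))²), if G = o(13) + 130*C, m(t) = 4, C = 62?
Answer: 1/8551 ≈ 0.00011695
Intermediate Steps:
o(K) = 2*K*(4 + K) (o(K) = (2*K)*(4 + K) = 2*K*(4 + K))
G = 8502 (G = 2*13*(4 + 13) + 130*62 = 2*13*17 + 8060 = 442 + 8060 = 8502)
1/(G + (3 + m(6))²) = 1/(8502 + (3 + 4)²) = 1/(8502 + 7²) = 1/(8502 + 49) = 1/8551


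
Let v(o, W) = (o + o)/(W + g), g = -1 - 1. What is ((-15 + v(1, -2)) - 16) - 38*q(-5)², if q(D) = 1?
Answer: -139/2 ≈ -69.500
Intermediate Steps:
g = -2
v(o, W) = 2*o/(-2 + W) (v(o, W) = (o + o)/(W - 2) = (2*o)/(-2 + W) = 2*o/(-2 + W))
((-15 + v(1, -2)) - 16) - 38*q(-5)² = ((-15 + 2*1/(-2 - 2)) - 16) - 38*1² = ((-15 + 2*1/(-4)) - 16) - 38*1 = ((-15 + 2*1*(-¼)) - 16) - 38 = ((-15 - ½) - 16) - 38 = (-31/2 - 16) - 38 = -63/2 - 38 = -139/2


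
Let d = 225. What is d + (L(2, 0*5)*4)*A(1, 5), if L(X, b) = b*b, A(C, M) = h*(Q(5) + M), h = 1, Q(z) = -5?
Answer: 225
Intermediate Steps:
A(C, M) = -5 + M (A(C, M) = 1*(-5 + M) = -5 + M)
L(X, b) = b²
d + (L(2, 0*5)*4)*A(1, 5) = 225 + ((0*5)²*4)*(-5 + 5) = 225 + (0²*4)*0 = 225 + (0*4)*0 = 225 + 0*0 = 225 + 0 = 225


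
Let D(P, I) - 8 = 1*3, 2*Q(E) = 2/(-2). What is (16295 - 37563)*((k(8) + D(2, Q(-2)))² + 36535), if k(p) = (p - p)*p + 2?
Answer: -780620672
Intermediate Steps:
Q(E) = -½ (Q(E) = (2/(-2))/2 = (2*(-½))/2 = (½)*(-1) = -½)
k(p) = 2 (k(p) = 0*p + 2 = 0 + 2 = 2)
D(P, I) = 11 (D(P, I) = 8 + 1*3 = 8 + 3 = 11)
(16295 - 37563)*((k(8) + D(2, Q(-2)))² + 36535) = (16295 - 37563)*((2 + 11)² + 36535) = -21268*(13² + 36535) = -21268*(169 + 36535) = -21268*36704 = -780620672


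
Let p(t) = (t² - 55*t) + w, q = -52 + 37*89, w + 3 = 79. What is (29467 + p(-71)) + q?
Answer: 41730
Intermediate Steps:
w = 76 (w = -3 + 79 = 76)
q = 3241 (q = -52 + 3293 = 3241)
p(t) = 76 + t² - 55*t (p(t) = (t² - 55*t) + 76 = 76 + t² - 55*t)
(29467 + p(-71)) + q = (29467 + (76 + (-71)² - 55*(-71))) + 3241 = (29467 + (76 + 5041 + 3905)) + 3241 = (29467 + 9022) + 3241 = 38489 + 3241 = 41730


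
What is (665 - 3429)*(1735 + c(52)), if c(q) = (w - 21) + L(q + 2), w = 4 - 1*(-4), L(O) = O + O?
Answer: -5058120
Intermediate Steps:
L(O) = 2*O
w = 8 (w = 4 + 4 = 8)
c(q) = -9 + 2*q (c(q) = (8 - 21) + 2*(q + 2) = -13 + 2*(2 + q) = -13 + (4 + 2*q) = -9 + 2*q)
(665 - 3429)*(1735 + c(52)) = (665 - 3429)*(1735 + (-9 + 2*52)) = -2764*(1735 + (-9 + 104)) = -2764*(1735 + 95) = -2764*1830 = -5058120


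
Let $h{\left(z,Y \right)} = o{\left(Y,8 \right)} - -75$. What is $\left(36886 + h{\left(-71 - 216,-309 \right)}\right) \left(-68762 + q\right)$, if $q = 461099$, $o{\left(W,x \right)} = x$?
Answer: $14504306553$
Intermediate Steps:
$h{\left(z,Y \right)} = 83$ ($h{\left(z,Y \right)} = 8 - -75 = 8 + 75 = 83$)
$\left(36886 + h{\left(-71 - 216,-309 \right)}\right) \left(-68762 + q\right) = \left(36886 + 83\right) \left(-68762 + 461099\right) = 36969 \cdot 392337 = 14504306553$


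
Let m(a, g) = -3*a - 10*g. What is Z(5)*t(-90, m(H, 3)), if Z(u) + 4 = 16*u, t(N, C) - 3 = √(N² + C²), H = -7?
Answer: 228 + 684*√101 ≈ 7102.1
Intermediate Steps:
m(a, g) = -10*g - 3*a
t(N, C) = 3 + √(C² + N²) (t(N, C) = 3 + √(N² + C²) = 3 + √(C² + N²))
Z(u) = -4 + 16*u
Z(5)*t(-90, m(H, 3)) = (-4 + 16*5)*(3 + √((-10*3 - 3*(-7))² + (-90)²)) = (-4 + 80)*(3 + √((-30 + 21)² + 8100)) = 76*(3 + √((-9)² + 8100)) = 76*(3 + √(81 + 8100)) = 76*(3 + √8181) = 76*(3 + 9*√101) = 228 + 684*√101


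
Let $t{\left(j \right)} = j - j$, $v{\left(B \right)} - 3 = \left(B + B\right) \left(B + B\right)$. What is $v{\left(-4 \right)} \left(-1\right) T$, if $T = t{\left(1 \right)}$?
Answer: $0$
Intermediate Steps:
$v{\left(B \right)} = 3 + 4 B^{2}$ ($v{\left(B \right)} = 3 + \left(B + B\right) \left(B + B\right) = 3 + 2 B 2 B = 3 + 4 B^{2}$)
$t{\left(j \right)} = 0$
$T = 0$
$v{\left(-4 \right)} \left(-1\right) T = \left(3 + 4 \left(-4\right)^{2}\right) \left(-1\right) 0 = \left(3 + 4 \cdot 16\right) \left(-1\right) 0 = \left(3 + 64\right) \left(-1\right) 0 = 67 \left(-1\right) 0 = \left(-67\right) 0 = 0$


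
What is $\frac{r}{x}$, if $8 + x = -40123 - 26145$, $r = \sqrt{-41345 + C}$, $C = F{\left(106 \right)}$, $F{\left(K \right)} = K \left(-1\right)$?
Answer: $- \frac{i \sqrt{41451}}{66276} \approx - 0.0030719 i$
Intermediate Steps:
$F{\left(K \right)} = - K$
$C = -106$ ($C = \left(-1\right) 106 = -106$)
$r = i \sqrt{41451}$ ($r = \sqrt{-41345 - 106} = \sqrt{-41451} = i \sqrt{41451} \approx 203.6 i$)
$x = -66276$ ($x = -8 - 66268 = -66276$)
$\frac{r}{x} = \frac{i \sqrt{41451}}{-66276} = i \sqrt{41451} \left(- \frac{1}{66276}\right) = - \frac{i \sqrt{41451}}{66276}$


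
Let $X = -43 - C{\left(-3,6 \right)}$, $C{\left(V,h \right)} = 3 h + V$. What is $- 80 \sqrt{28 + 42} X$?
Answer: $4640 \sqrt{70} \approx 38821.0$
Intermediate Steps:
$C{\left(V,h \right)} = V + 3 h$
$X = -58$ ($X = -43 - \left(-3 + 3 \cdot 6\right) = -43 - \left(-3 + 18\right) = -43 - 15 = -58$)
$- 80 \sqrt{28 + 42} X = - 80 \sqrt{28 + 42} \left(-58\right) = - 80 \sqrt{70} \left(-58\right) = 4640 \sqrt{70}$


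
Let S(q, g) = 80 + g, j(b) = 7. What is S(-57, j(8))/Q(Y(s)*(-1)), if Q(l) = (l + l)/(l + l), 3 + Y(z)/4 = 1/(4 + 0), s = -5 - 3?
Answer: 87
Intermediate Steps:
s = -8
Y(z) = -11 (Y(z) = -12 + 4/(4 + 0) = -12 + 4/4 = -12 + 4*(1/4) = -12 + 1 = -11)
Q(l) = 1 (Q(l) = (2*l)/((2*l)) = (2*l)*(1/(2*l)) = 1)
S(-57, j(8))/Q(Y(s)*(-1)) = (80 + 7)/1 = 87*1 = 87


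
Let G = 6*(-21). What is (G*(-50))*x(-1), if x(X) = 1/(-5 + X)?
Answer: -1050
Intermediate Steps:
G = -126
(G*(-50))*x(-1) = (-126*(-50))/(-5 - 1) = 6300/(-6) = 6300*(-⅙) = -1050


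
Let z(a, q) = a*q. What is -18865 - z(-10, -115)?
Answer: -20015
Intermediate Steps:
-18865 - z(-10, -115) = -18865 - (-10)*(-115) = -18865 - 1*1150 = -18865 - 1150 = -20015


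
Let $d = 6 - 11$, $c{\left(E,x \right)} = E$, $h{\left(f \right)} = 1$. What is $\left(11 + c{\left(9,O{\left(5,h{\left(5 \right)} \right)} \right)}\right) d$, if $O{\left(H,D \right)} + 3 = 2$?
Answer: $-100$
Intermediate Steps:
$O{\left(H,D \right)} = -1$ ($O{\left(H,D \right)} = -3 + 2 = -1$)
$d = -5$ ($d = 6 - 11 = -5$)
$\left(11 + c{\left(9,O{\left(5,h{\left(5 \right)} \right)} \right)}\right) d = \left(11 + 9\right) \left(-5\right) = 20 \left(-5\right) = -100$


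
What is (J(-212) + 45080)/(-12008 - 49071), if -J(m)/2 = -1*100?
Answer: -45280/61079 ≈ -0.74133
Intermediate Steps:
J(m) = 200 (J(m) = -(-2)*100 = -2*(-100) = 200)
(J(-212) + 45080)/(-12008 - 49071) = (200 + 45080)/(-12008 - 49071) = 45280/(-61079) = 45280*(-1/61079) = -45280/61079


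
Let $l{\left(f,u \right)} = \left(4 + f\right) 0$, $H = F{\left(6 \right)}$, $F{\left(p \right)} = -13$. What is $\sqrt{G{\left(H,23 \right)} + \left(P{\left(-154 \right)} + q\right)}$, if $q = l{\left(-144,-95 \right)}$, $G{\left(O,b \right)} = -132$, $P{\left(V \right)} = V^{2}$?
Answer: $4 \sqrt{1474} \approx 153.57$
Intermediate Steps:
$H = -13$
$l{\left(f,u \right)} = 0$
$q = 0$
$\sqrt{G{\left(H,23 \right)} + \left(P{\left(-154 \right)} + q\right)} = \sqrt{-132 + \left(\left(-154\right)^{2} + 0\right)} = \sqrt{-132 + \left(23716 + 0\right)} = \sqrt{-132 + 23716} = \sqrt{23584} = 4 \sqrt{1474}$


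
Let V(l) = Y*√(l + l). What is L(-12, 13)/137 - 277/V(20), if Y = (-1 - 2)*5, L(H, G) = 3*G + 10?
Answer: 49/137 + 277*√10/300 ≈ 3.2775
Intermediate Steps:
L(H, G) = 10 + 3*G
Y = -15 (Y = -3*5 = -15)
V(l) = -15*√2*√l (V(l) = -15*√(l + l) = -15*√2*√l)
L(-12, 13)/137 - 277/V(20) = (10 + 3*13)/137 - 277*(-√10/300) = (10 + 39)*(1/137) - 277*(-√10/300) = 49*(1/137) - 277*(-√10/300) = 49/137 - (-277)*√10/300 = 49/137 + 277*√10/300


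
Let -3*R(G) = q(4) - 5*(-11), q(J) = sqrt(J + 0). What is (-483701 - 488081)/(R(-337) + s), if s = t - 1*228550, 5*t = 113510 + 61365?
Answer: 485891/96797 ≈ 5.0197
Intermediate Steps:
t = 34975 (t = (113510 + 61365)/5 = (1/5)*174875 = 34975)
q(J) = sqrt(J)
s = -193575 (s = 34975 - 1*228550 = 34975 - 228550 = -193575)
R(G) = -19 (R(G) = -(sqrt(4) - 5*(-11))/3 = -(2 + 55)/3 = -1/3*57 = -19)
(-483701 - 488081)/(R(-337) + s) = (-483701 - 488081)/(-19 - 193575) = -971782/(-193594) = -971782*(-1/193594) = 485891/96797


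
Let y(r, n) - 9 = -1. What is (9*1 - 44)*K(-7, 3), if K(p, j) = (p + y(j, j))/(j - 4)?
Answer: 35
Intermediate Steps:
y(r, n) = 8 (y(r, n) = 9 - 1 = 8)
K(p, j) = (8 + p)/(-4 + j) (K(p, j) = (p + 8)/(j - 4) = (8 + p)/(-4 + j))
(9*1 - 44)*K(-7, 3) = (9*1 - 44)*((8 - 7)/(-4 + 3)) = (9 - 44)*(1/(-1)) = -(-35) = -35*(-1) = 35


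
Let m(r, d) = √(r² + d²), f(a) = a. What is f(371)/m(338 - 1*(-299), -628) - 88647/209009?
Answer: -88647/209009 + 371*√800153/800153 ≈ -0.0093791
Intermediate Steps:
m(r, d) = √(d² + r²)
f(371)/m(338 - 1*(-299), -628) - 88647/209009 = 371/(√((-628)² + (338 - 1*(-299))²)) - 88647/209009 = 371/(√(394384 + (338 + 299)²)) - 88647*1/209009 = 371/(√(394384 + 637²)) - 88647/209009 = 371/(√(394384 + 405769)) - 88647/209009 = 371/(√800153) - 88647/209009 = 371*(√800153/800153) - 88647/209009 = 371*√800153/800153 - 88647/209009 = -88647/209009 + 371*√800153/800153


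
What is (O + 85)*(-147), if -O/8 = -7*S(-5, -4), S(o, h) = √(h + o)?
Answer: -12495 - 24696*I ≈ -12495.0 - 24696.0*I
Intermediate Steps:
O = 168*I (O = -(-56)*√(-4 - 5) = -(-56)*√(-9) = -(-56)*3*I = -(-168)*I = 168*I ≈ 168.0*I)
(O + 85)*(-147) = (168*I + 85)*(-147) = (85 + 168*I)*(-147) = -12495 - 24696*I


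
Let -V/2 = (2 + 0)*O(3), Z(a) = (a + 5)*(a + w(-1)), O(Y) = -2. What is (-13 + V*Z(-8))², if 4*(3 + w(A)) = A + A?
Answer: 69169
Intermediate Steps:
w(A) = -3 + A/2 (w(A) = -3 + (A + A)/4 = -3 + (2*A)/4 = -3 + A/2)
Z(a) = (5 + a)*(-7/2 + a) (Z(a) = (a + 5)*(a + (-3 + (½)*(-1))) = (5 + a)*(a + (-3 - ½)) = (5 + a)*(a - 7/2) = (5 + a)*(-7/2 + a))
V = 8 (V = -2*(2 + 0)*(-2) = -4*(-2) = -2*(-4) = 8)
(-13 + V*Z(-8))² = (-13 + 8*(-35/2 + (-8)² + (3/2)*(-8)))² = (-13 + 8*(-35/2 + 64 - 12))² = (-13 + 8*(69/2))² = (-13 + 276)² = 263² = 69169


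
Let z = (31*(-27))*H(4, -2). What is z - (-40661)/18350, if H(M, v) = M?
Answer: -61395139/18350 ≈ -3345.8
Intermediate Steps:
z = -3348 (z = (31*(-27))*4 = -837*4 = -3348)
z - (-40661)/18350 = -3348 - (-40661)/18350 = -3348 - 1*(-40661/18350) = -3348 + 40661/18350 = -61395139/18350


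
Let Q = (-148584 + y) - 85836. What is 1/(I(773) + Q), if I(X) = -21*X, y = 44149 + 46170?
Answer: -1/160334 ≈ -6.2370e-6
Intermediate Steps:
y = 90319
Q = -144101 (Q = (-148584 + 90319) - 85836 = -58265 - 85836 = -144101)
1/(I(773) + Q) = 1/(-21*773 - 144101) = 1/(-16233 - 144101) = 1/(-160334) = -1/160334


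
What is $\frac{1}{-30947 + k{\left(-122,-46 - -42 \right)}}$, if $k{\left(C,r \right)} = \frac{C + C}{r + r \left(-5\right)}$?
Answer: $- \frac{4}{123849} \approx -3.2297 \cdot 10^{-5}$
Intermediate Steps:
$k{\left(C,r \right)} = - \frac{C}{2 r}$ ($k{\left(C,r \right)} = \frac{2 C}{r - 5 r} = \frac{2 C}{\left(-4\right) r} = 2 C \left(- \frac{1}{4 r}\right) = - \frac{C}{2 r}$)
$\frac{1}{-30947 + k{\left(-122,-46 - -42 \right)}} = \frac{1}{-30947 - - \frac{61}{-46 - -42}} = \frac{1}{-30947 - - \frac{61}{-46 + 42}} = \frac{1}{-30947 - - \frac{61}{-4}} = \frac{1}{-30947 - \left(-61\right) \left(- \frac{1}{4}\right)} = \frac{1}{-30947 - \frac{61}{4}} = \frac{1}{- \frac{123849}{4}} = - \frac{4}{123849}$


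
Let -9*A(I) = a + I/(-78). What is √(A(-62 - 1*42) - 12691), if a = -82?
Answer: I*√1027245/9 ≈ 112.61*I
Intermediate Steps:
A(I) = 82/9 + I/702 (A(I) = -(-82 + I/(-78))/9 = -(-82 + I*(-1/78))/9 = -(-82 - I/78)/9 = 82/9 + I/702)
√(A(-62 - 1*42) - 12691) = √((82/9 + (-62 - 1*42)/702) - 12691) = √((82/9 + (-62 - 42)/702) - 12691) = √((82/9 + (1/702)*(-104)) - 12691) = √((82/9 - 4/27) - 12691) = √(242/27 - 12691) = √(-342415/27) = I*√1027245/9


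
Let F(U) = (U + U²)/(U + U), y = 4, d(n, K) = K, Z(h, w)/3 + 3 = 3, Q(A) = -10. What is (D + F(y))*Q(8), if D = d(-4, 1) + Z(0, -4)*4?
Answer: -35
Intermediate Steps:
Z(h, w) = 0 (Z(h, w) = -9 + 3*3 = -9 + 9 = 0)
D = 1 (D = 1 + 0*4 = 1 + 0 = 1)
F(U) = (U + U²)/(2*U) (F(U) = (U + U²)/((2*U)) = (U + U²)*(1/(2*U)) = (U + U²)/(2*U))
(D + F(y))*Q(8) = (1 + (½ + (½)*4))*(-10) = (1 + (½ + 2))*(-10) = (1 + 5/2)*(-10) = (7/2)*(-10) = -35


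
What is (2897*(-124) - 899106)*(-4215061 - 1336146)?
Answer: 6985272509138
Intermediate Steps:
(2897*(-124) - 899106)*(-4215061 - 1336146) = (-359228 - 899106)*(-5551207) = -1258334*(-5551207) = 6985272509138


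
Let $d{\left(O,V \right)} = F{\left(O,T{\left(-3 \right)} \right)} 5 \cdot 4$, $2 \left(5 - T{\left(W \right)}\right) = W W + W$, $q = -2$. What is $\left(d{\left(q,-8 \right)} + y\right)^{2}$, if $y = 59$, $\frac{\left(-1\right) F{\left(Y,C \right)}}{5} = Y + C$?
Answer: $3481$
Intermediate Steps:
$T{\left(W \right)} = 5 - \frac{W}{2} - \frac{W^{2}}{2}$ ($T{\left(W \right)} = 5 - \frac{W W + W}{2} = 5 - \frac{W^{2} + W}{2} = 5 - \frac{W + W^{2}}{2} = 5 - \left(\frac{W}{2} + \frac{W^{2}}{2}\right) = 5 - \frac{W}{2} - \frac{W^{2}}{2}$)
$F{\left(Y,C \right)} = - 5 C - 5 Y$ ($F{\left(Y,C \right)} = - 5 \left(Y + C\right) = - 5 \left(C + Y\right) = - 5 C - 5 Y$)
$d{\left(O,V \right)} = -200 - 100 O$ ($d{\left(O,V \right)} = \left(- 5 \left(5 - - \frac{3}{2} - \frac{\left(-3\right)^{2}}{2}\right) - 5 O\right) 5 \cdot 4 = \left(- 5 \left(5 + \frac{3}{2} - \frac{9}{2}\right) - 5 O\right) 5 \cdot 4 = \left(\left(-5\right) 2 - 5 O\right) 5 \cdot 4 = \left(-10 - 5 O\right) 5 \cdot 4 = \left(-50 - 25 O\right) 4 = -200 - 100 O$)
$\left(d{\left(q,-8 \right)} + y\right)^{2} = \left(\left(-200 - -200\right) + 59\right)^{2} = \left(\left(-200 + 200\right) + 59\right)^{2} = \left(0 + 59\right)^{2} = 59^{2} = 3481$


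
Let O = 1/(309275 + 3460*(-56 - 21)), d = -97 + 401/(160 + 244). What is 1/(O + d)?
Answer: -17313420/1662216481 ≈ -0.010416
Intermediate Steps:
d = -38787/404 (d = -97 + 401/404 = -38787/404 ≈ -96.007)
O = 1/42855 (O = 1/(309275 + 3460*(-77)) = 1/(309275 - 266420) = 1/42855 ≈ 2.3334e-5)
1/(O + d) = 1/(1/42855 - 38787/404) = 1/(-1662216481/17313420) = -17313420/1662216481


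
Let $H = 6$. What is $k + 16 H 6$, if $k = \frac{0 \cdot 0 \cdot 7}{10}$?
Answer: $576$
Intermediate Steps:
$k = 0$ ($k = 0 \cdot 7 \cdot \frac{1}{10} = 0 \cdot \frac{1}{10} = 0$)
$k + 16 H 6 = 0 + 16 \cdot 6 \cdot 6 = 0 + 16 \cdot 36 = 0 + 576 = 576$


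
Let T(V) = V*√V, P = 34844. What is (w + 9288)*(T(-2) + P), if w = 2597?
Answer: 414120940 - 23770*I*√2 ≈ 4.1412e+8 - 33616.0*I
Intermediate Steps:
T(V) = V^(3/2)
(w + 9288)*(T(-2) + P) = (2597 + 9288)*((-2)^(3/2) + 34844) = 11885*(-2*I*√2 + 34844) = 11885*(34844 - 2*I*√2) = 414120940 - 23770*I*√2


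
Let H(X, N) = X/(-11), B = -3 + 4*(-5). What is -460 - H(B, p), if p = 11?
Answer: -5083/11 ≈ -462.09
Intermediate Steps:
B = -23 (B = -3 - 20 = -23)
H(X, N) = -X/11 (H(X, N) = X*(-1/11) = -X/11)
-460 - H(B, p) = -460 - (-1)*(-23)/11 = -460 - 1*23/11 = -460 - 23/11 = -5083/11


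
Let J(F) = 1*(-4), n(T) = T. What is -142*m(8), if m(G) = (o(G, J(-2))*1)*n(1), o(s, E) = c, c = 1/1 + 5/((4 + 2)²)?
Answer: -2911/18 ≈ -161.72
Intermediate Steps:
J(F) = -4
c = 41/36 (c = 1*1 + 5/(6²) = 1 + 5/36 = 41/36 ≈ 1.1389)
o(s, E) = 41/36
m(G) = 41/36 (m(G) = ((41/36)*1)*1 = (41/36)*1 = 41/36)
-142*m(8) = -142*41/36 = -2911/18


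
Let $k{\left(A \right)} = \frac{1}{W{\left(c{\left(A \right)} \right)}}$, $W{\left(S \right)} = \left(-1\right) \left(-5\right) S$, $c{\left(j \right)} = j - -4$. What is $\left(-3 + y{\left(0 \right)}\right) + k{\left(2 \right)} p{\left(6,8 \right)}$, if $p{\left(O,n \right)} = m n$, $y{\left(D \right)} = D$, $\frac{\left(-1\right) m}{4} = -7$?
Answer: $\frac{67}{15} \approx 4.4667$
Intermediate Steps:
$c{\left(j \right)} = 4 + j$ ($c{\left(j \right)} = j + 4 = 4 + j$)
$W{\left(S \right)} = 5 S$
$m = 28$ ($m = \left(-4\right) \left(-7\right) = 28$)
$p{\left(O,n \right)} = 28 n$
$k{\left(A \right)} = \frac{1}{20 + 5 A}$ ($k{\left(A \right)} = \frac{1}{5 \left(4 + A\right)} = \frac{1}{20 + 5 A}$)
$\left(-3 + y{\left(0 \right)}\right) + k{\left(2 \right)} p{\left(6,8 \right)} = \left(-3 + 0\right) + \frac{1}{5 \left(4 + 2\right)} 28 \cdot 8 = -3 + \frac{1}{5 \cdot 6} \cdot 224 = -3 + \frac{1}{5} \cdot \frac{1}{6} \cdot 224 = -3 + \frac{1}{30} \cdot 224 = -3 + \frac{112}{15} = \frac{67}{15}$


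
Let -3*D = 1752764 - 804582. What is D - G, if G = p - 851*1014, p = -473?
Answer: 1641979/3 ≈ 5.4733e+5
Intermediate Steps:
D = -948182/3 (D = -(1752764 - 804582)/3 = -⅓*948182 = -948182/3 ≈ -3.1606e+5)
G = -863387 (G = -473 - 851*1014 = -473 - 862914 = -863387)
D - G = -948182/3 - 1*(-863387) = -948182/3 + 863387 = 1641979/3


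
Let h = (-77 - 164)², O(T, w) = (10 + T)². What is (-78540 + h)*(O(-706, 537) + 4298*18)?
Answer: -11493457020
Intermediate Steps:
h = 58081 (h = (-241)² = 58081)
(-78540 + h)*(O(-706, 537) + 4298*18) = (-78540 + 58081)*((10 - 706)² + 4298*18) = -20459*((-696)² + 77364) = -20459*(484416 + 77364) = -20459*561780 = -11493457020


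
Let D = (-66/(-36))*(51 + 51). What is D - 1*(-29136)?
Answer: 29323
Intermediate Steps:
D = 187 (D = -66*(-1/36)*102 = (11/6)*102 = 187)
D - 1*(-29136) = 187 - 1*(-29136) = 187 + 29136 = 29323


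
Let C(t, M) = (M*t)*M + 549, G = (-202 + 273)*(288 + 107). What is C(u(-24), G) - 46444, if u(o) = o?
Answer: -18876574495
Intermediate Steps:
G = 28045 (G = 71*395 = 28045)
C(t, M) = 549 + t*M² (C(t, M) = t*M² + 549 = 549 + t*M²)
C(u(-24), G) - 46444 = (549 - 24*28045²) - 46444 = (549 - 24*786522025) - 46444 = (549 - 18876528600) - 46444 = -18876528051 - 46444 = -18876574495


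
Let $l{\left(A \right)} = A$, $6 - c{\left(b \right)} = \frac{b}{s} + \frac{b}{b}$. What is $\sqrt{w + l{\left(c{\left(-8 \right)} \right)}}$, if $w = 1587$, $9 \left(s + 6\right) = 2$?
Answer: $\frac{7 \sqrt{5486}}{13} \approx 39.883$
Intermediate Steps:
$s = - \frac{52}{9}$ ($s = -6 + \frac{1}{9} \cdot 2 = -6 + \frac{2}{9} = - \frac{52}{9} \approx -5.7778$)
$c{\left(b \right)} = 5 + \frac{9 b}{52}$ ($c{\left(b \right)} = 6 - \left(\frac{b}{- \frac{52}{9}} + \frac{b}{b}\right) = 6 - \left(b \left(- \frac{9}{52}\right) + 1\right) = 6 - \left(- \frac{9 b}{52} + 1\right) = 6 - \left(1 - \frac{9 b}{52}\right) = 6 + \left(-1 + \frac{9 b}{52}\right) = 5 + \frac{9 b}{52}$)
$\sqrt{w + l{\left(c{\left(-8 \right)} \right)}} = \sqrt{1587 + \left(5 + \frac{9}{52} \left(-8\right)\right)} = \sqrt{1587 + \left(5 - \frac{18}{13}\right)} = \sqrt{1587 + \frac{47}{13}} = \sqrt{\frac{20678}{13}} = \frac{7 \sqrt{5486}}{13}$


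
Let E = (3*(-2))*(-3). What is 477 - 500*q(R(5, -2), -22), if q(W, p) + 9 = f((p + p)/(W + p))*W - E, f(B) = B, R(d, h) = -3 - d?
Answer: 59531/3 ≈ 19844.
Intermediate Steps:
E = 18 (E = -6*(-3) = 18)
q(W, p) = -27 + 2*W*p/(W + p) (q(W, p) = -9 + (((p + p)/(W + p))*W - 1*18) = -9 + (((2*p)/(W + p))*W - 18) = -9 + ((2*p/(W + p))*W - 18) = -9 + (2*W*p/(W + p) - 18) = -9 + (-18 + 2*W*p/(W + p)) = -27 + 2*W*p/(W + p))
477 - 500*q(R(5, -2), -22) = 477 - 500*(-27*(-3 - 1*5) - 27*(-22) + 2*(-3 - 1*5)*(-22))/((-3 - 1*5) - 22) = 477 - 500*(-27*(-3 - 5) + 594 + 2*(-3 - 5)*(-22))/((-3 - 5) - 22) = 477 - 500*(-27*(-8) + 594 + 2*(-8)*(-22))/(-8 - 22) = 477 - 500*(216 + 594 + 352)/(-30) = 477 - (-50)*1162/3 = 477 - 500*(-581/15) = 477 + 58100/3 = 59531/3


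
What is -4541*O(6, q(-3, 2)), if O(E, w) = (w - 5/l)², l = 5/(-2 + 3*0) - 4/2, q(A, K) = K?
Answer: -3560144/81 ≈ -43952.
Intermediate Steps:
l = -9/2 (l = 5/(-2 + 0) - 4*½ = 5/(-2) - 2 = 5*(-½) - 2 = -5/2 - 2 = -9/2 ≈ -4.5000)
O(E, w) = (10/9 + w)² (O(E, w) = (w - 5/(-9/2))² = (w - 5*(-2/9))² = (w + 10/9)² = (10/9 + w)²)
-4541*O(6, q(-3, 2)) = -4541*(10 + 9*2)²/81 = -4541*(10 + 18)²/81 = -4541*28²/81 = -4541*784/81 = -3560144/81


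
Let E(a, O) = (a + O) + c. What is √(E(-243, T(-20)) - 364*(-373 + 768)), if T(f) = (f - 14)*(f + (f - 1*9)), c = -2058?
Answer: I*√144415 ≈ 380.02*I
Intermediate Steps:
T(f) = (-14 + f)*(-9 + 2*f) (T(f) = (-14 + f)*(f + (f - 9)) = (-14 + f)*(f + (-9 + f)) = (-14 + f)*(-9 + 2*f))
E(a, O) = -2058 + O + a (E(a, O) = (a + O) - 2058 = (O + a) - 2058 = -2058 + O + a)
√(E(-243, T(-20)) - 364*(-373 + 768)) = √((-2058 + (126 - 37*(-20) + 2*(-20)²) - 243) - 364*(-373 + 768)) = √((-2058 + (126 + 740 + 2*400) - 243) - 364*395) = √((-2058 + (126 + 740 + 800) - 243) - 143780) = √((-2058 + 1666 - 243) - 143780) = √(-635 - 143780) = √(-144415) = I*√144415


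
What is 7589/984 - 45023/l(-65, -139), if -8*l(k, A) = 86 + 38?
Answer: 88840523/30504 ≈ 2912.4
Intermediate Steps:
l(k, A) = -31/2 (l(k, A) = -(86 + 38)/8 = -1/8*124 = -31/2)
7589/984 - 45023/l(-65, -139) = 7589/984 - 45023/(-31/2) = 7589*(1/984) - 45023*(-2/31) = 7589/984 + 90046/31 = 88840523/30504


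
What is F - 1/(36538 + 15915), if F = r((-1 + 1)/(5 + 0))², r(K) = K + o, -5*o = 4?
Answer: 839223/1311325 ≈ 0.63998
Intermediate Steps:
o = -⅘ (o = -⅕*4 = -⅘ ≈ -0.80000)
r(K) = -⅘ + K (r(K) = K - ⅘ = -⅘ + K)
F = 16/25 (F = (-⅘ + (-1 + 1)/(5 + 0))² = (-⅘ + 0/5)² = (-⅘ + 0*(⅕))² = (-⅘ + 0)² = (-⅘)² = 16/25 ≈ 0.64000)
F - 1/(36538 + 15915) = 16/25 - 1/(36538 + 15915) = 16/25 - 1/52453 = 839223/1311325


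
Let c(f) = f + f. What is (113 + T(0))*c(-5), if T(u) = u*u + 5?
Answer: -1180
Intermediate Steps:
T(u) = 5 + u² (T(u) = u² + 5 = 5 + u²)
c(f) = 2*f
(113 + T(0))*c(-5) = (113 + (5 + 0²))*(2*(-5)) = (113 + (5 + 0))*(-10) = (113 + 5)*(-10) = 118*(-10) = -1180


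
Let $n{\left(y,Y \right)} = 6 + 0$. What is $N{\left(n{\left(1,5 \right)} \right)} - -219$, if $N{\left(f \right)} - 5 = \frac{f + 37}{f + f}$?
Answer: $\frac{2731}{12} \approx 227.58$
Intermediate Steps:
$n{\left(y,Y \right)} = 6$
$N{\left(f \right)} = 5 + \frac{37 + f}{2 f}$ ($N{\left(f \right)} = 5 + \frac{f + 37}{f + f} = 5 + \frac{37 + f}{2 f}$)
$N{\left(n{\left(1,5 \right)} \right)} - -219 = \frac{37 + 11 \cdot 6}{2 \cdot 6} - -219 = \frac{1}{2} \cdot \frac{1}{6} \left(37 + 66\right) + 219 = \frac{1}{2} \cdot \frac{1}{6} \cdot 103 + 219 = \frac{103}{12} + 219 = \frac{2731}{12}$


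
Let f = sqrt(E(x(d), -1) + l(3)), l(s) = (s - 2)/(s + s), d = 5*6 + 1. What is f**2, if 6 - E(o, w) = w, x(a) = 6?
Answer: 43/6 ≈ 7.1667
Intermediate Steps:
d = 31 (d = 30 + 1 = 31)
E(o, w) = 6 - w
l(s) = (-2 + s)/(2*s) (l(s) = (-2 + s)/((2*s)) = (-2 + s)*(1/(2*s)) = (-2 + s)/(2*s))
f = sqrt(258)/6 (f = sqrt((6 - 1*(-1)) + (1/2)*(-2 + 3)/3) = sqrt((6 + 1) + (1/2)*(1/3)*1) = sqrt(7 + 1/6) = sqrt(43/6) = sqrt(258)/6 ≈ 2.6771)
f**2 = (sqrt(258)/6)**2 = 43/6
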